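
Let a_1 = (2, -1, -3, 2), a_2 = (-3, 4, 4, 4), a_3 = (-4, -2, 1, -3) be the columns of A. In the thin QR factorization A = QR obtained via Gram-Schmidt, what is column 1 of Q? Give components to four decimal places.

a_1 = (2, -1, -3, 2); ‖a_1‖ = 4.2426, so q_1 = (0.4714, -0.2357, -0.7071, 0.4714).

q_1 = (0.4714, -0.2357, -0.7071, 0.4714)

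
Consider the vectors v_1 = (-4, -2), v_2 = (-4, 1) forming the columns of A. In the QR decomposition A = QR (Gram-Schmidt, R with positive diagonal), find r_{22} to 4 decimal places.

r_{22} = 2.6833

v_1 = (-4, -2); ‖v_1‖ = 4.4721, so e_1 = (-0.8944, -0.4472).
e_1·v_2 = (-0.8944)·(-4) + (-0.4472)·1 = 3.1305.
u_2 = v_2 − 3.1305·e_1 = (-1.2000, 2.4000).
r_{22} = ‖u_2‖ = 2.6833.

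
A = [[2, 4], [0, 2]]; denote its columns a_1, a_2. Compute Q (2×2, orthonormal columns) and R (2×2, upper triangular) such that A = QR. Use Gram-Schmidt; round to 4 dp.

Q = [[1.0000, 0.0000], [0.0000, 1.0000]], R = [[2.0000, 4.0000], [0.0000, 2.0000]]

a_1 = (2, 0); ‖a_1‖ = 2.0000, so q_1 = (1.0000, 0.0000).
q_1·a_2 = 1.0000·4 + 0.0000·2 = 4.0000.
u_2 = a_2 − 4.0000·q_1 = (0.0000, 2.0000).
‖u_2‖ = 2.0000, so q_2 = (0.0000, 1.0000).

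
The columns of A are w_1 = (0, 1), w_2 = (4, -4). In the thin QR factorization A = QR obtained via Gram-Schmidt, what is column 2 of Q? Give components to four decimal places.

w_1 = (0, 1); ‖w_1‖ = 1.0000, so q_1 = (0.0000, 1.0000).
q_1·w_2 = 0.0000·4 + 1.0000·(-4) = -4.0000.
u_2 = w_2 + 4.0000·q_1 = (4.0000, 0.0000).
‖u_2‖ = 4.0000, so q_2 = (1.0000, 0.0000).

q_2 = (1.0000, 0.0000)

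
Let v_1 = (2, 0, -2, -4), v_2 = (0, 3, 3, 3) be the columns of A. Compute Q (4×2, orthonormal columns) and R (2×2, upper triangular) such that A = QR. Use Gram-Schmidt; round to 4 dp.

Q = [[0.4082, 0.4082], [0.0000, 0.8165], [-0.4082, 0.4082], [-0.8165, 0.0000]], R = [[4.8990, -3.6742], [0.0000, 3.6742]]

v_1 = (2, 0, -2, -4); ‖v_1‖ = 4.8990, so e_1 = (0.4082, 0.0000, -0.4082, -0.8165).
e_1·v_2 = 0.4082·0 + 0.0000·3 + (-0.4082)·3 + (-0.8165)·3 = -3.6742.
u_2 = v_2 + 3.6742·e_1 = (1.5000, 3.0000, 1.5000, 0.0000).
‖u_2‖ = 3.6742, so e_2 = (0.4082, 0.8165, 0.4082, 0.0000).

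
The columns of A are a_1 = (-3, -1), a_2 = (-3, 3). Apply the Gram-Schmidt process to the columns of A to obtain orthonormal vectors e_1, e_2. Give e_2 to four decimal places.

a_1 = (-3, -1); ‖a_1‖ = 3.1623, so e_1 = (-0.9487, -0.3162).
e_1·a_2 = (-0.9487)·(-3) + (-0.3162)·3 = 1.8974.
u_2 = a_2 − 1.8974·e_1 = (-1.2000, 3.6000).
‖u_2‖ = 3.7947, so e_2 = (-0.3162, 0.9487).

e_2 = (-0.3162, 0.9487)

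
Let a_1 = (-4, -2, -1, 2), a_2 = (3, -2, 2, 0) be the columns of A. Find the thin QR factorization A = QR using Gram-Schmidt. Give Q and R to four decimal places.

a_1 = (-4, -2, -1, 2); ‖a_1‖ = 5.0000, so q_1 = (-0.8000, -0.4000, -0.2000, 0.4000).
q_1·a_2 = (-0.8000)·3 + (-0.4000)·(-2) + (-0.2000)·2 + 0.4000·0 = -2.0000.
u_2 = a_2 + 2.0000·q_1 = (1.4000, -2.8000, 1.6000, 0.8000).
‖u_2‖ = 3.6056, so q_2 = (0.3883, -0.7766, 0.4438, 0.2219).

Q = [[-0.8000, 0.3883], [-0.4000, -0.7766], [-0.2000, 0.4438], [0.4000, 0.2219]], R = [[5.0000, -2.0000], [0.0000, 3.6056]]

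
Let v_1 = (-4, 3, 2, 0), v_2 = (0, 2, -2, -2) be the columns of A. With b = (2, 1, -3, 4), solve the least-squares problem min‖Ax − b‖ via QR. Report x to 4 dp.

v_1 = (-4, 3, 2, 0); ‖v_1‖ = 5.3852, so e_1 = (-0.7428, 0.5571, 0.3714, 0.0000).
e_1·v_2 = (-0.7428)·0 + 0.5571·2 + 0.3714·(-2) + 0.0000·(-2) = 0.3714.
u_2 = v_2 − 0.3714·e_1 = (0.2759, 1.7931, -2.1379, -2.0000).
‖u_2‖ = 3.4441, so e_2 = (0.0801, 0.5206, -0.6207, -0.5807).
Qᵀb = (-2.0426, 0.2203).
Back-substitute: x_2 = 0.2203/3.4441 = 0.0640.
x_1 = (-2.0426 − 0.3714·0.0640)/5.3852 = -0.3837.

x = (-0.3837, 0.0640)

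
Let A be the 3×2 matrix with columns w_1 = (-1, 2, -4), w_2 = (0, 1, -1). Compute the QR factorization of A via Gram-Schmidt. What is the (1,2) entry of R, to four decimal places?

r_{12} = 1.3093

w_1 = (-1, 2, -4); ‖w_1‖ = 4.5826, so q_1 = (-0.2182, 0.4364, -0.8729).
r_{12} = q_1·w_2 = 1.3093.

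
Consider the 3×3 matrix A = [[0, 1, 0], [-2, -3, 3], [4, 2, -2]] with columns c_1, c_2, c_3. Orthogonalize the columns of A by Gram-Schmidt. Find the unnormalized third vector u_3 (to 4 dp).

e_1 = c_1/‖c_1‖ = (0, -2, 4)/4.4721 = (0.0000, -0.4472, 0.8944).
r_{12} = e_1·c_2 = 3.1305.
u_2 = c_2 − 3.1305·e_1 = (1.0000, -1.6000, -0.8000).
‖u_2‖ = 2.0494, so e_2 = (0.4880, -0.7807, -0.3904).
r_{13} = e_1·c_3 = -3.1305; r_{23} = e_2·c_3 = -1.5614.
u_3 = c_3 + 3.1305·e_1 + 1.5614·e_2 = (0.7619, 0.3810, 0.1905).

u_3 = (0.7619, 0.3810, 0.1905)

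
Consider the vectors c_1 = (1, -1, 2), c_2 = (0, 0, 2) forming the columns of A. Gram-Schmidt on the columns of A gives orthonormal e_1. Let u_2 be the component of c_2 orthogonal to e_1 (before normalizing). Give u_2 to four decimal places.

c_1 = (1, -1, 2); ‖c_1‖ = 2.4495, so e_1 = (0.4082, -0.4082, 0.8165).
e_1·c_2 = 0.4082·0 + (-0.4082)·0 + 0.8165·2 = 1.6330.
u_2 = c_2 − 1.6330·e_1 = (-0.6667, 0.6667, 0.6667).

u_2 = (-0.6667, 0.6667, 0.6667)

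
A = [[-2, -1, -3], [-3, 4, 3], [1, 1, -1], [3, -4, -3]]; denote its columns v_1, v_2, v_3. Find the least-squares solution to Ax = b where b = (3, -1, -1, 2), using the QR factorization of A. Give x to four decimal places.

q_1 = v_1/‖v_1‖ = (-2, -3, 1, 3)/4.7958 = (-0.4170, -0.6255, 0.2085, 0.6255).
r_{12} = q_1·v_2 = -4.3788.
u_2 = v_2 + 4.3788·q_1 = (-2.8261, 1.2609, 1.9130, -1.2609).
‖u_2‖ = 3.8505, so q_2 = (-0.7340, 0.3275, 0.4968, -0.3275).
r_{13} = q_1·v_3 = -2.7107; r_{23} = q_2·v_3 = 3.6698.
u_3 = v_3 + 2.7107·q_1 − 3.6698·q_2 = (-1.4370, 0.1026, -2.2581, -0.1026).
‖u_3‖ = 2.6804, so q_3 = (-0.5361, 0.0383, -0.8424, -0.0383).
Qᵀb = (0.4170, -3.6811, -0.8807).
Back-substitute: x_3 = -0.8807/2.6804 = -0.3286.
x_2 = (-3.6811 − 3.6698·(-0.3286))/3.8505 = -0.6429.
x_1 = (0.4170 + 4.3788·(-0.6429) + 2.7107·(-0.3286))/4.7958 = -0.6857.

x = (-0.6857, -0.6429, -0.3286)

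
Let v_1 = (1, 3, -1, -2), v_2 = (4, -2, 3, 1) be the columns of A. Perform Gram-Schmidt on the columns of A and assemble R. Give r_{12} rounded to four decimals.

e_1 = v_1/‖v_1‖ = (1, 3, -1, -2)/3.8730 = (0.2582, 0.7746, -0.2582, -0.5164).
r_{12} = e_1·v_2 = -1.8074.

r_{12} = -1.8074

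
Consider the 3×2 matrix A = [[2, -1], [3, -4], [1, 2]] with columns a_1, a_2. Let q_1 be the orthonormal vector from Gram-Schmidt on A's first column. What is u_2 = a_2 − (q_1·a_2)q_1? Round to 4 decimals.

u_2 = (0.7143, -1.4286, 2.8571)

a_1 = (2, 3, 1); ‖a_1‖ = 3.7417, so q_1 = (0.5345, 0.8018, 0.2673).
q_1·a_2 = 0.5345·(-1) + 0.8018·(-4) + 0.2673·2 = -3.2071.
u_2 = a_2 + 3.2071·q_1 = (0.7143, -1.4286, 2.8571).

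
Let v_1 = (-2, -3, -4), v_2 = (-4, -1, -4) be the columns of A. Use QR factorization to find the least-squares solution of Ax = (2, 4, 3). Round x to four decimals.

x = (-1.2105, 0.2632)

e_1 = v_1/‖v_1‖ = (-2, -3, -4)/5.3852 = (-0.3714, -0.5571, -0.7428).
r_{12} = e_1·v_2 = 5.0138.
u_2 = v_2 − 5.0138·e_1 = (-2.1379, 1.7931, -0.2759).
‖u_2‖ = 2.8039, so e_2 = (-0.7625, 0.6395, -0.0984).
Qᵀb = (-5.1995, 0.7379).
Back-substitute: x_2 = 0.7379/2.8039 = 0.2632.
x_1 = (-5.1995 − 5.0138·0.2632)/5.3852 = -1.2105.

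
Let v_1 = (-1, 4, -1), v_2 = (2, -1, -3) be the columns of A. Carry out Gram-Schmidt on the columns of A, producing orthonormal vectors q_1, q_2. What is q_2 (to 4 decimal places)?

q_2 = (0.4990, -0.0907, -0.8619)

v_1 = (-1, 4, -1); ‖v_1‖ = 4.2426, so q_1 = (-0.2357, 0.9428, -0.2357).
q_1·v_2 = (-0.2357)·2 + 0.9428·(-1) + (-0.2357)·(-3) = -0.7071.
u_2 = v_2 + 0.7071·q_1 = (1.8333, -0.3333, -3.1667).
‖u_2‖ = 3.6742, so q_2 = (0.4990, -0.0907, -0.8619).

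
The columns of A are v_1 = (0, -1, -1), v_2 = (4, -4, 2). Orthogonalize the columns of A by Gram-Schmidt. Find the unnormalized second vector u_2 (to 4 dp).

q_1 = v_1/‖v_1‖ = (0, -1, -1)/1.4142 = (0.0000, -0.7071, -0.7071).
r_{12} = q_1·v_2 = 1.4142.
u_2 = v_2 − 1.4142·q_1 = (4.0000, -3.0000, 3.0000).

u_2 = (4.0000, -3.0000, 3.0000)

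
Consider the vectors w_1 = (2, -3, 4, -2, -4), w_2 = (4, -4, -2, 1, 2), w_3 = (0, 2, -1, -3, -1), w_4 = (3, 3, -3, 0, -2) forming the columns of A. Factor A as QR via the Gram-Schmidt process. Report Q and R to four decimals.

Q = [[0.2857, 0.6126, 0.3035, 0.4746], [-0.4286, -0.6062, 0.2759, 0.4315], [0.5714, -0.3382, -0.4557, -0.1811], [-0.2857, 0.1691, -0.7807, 0.5246], [-0.5714, 0.3382, -0.1206, -0.5297]], R = [[7.0000, 0.2857, 0.0000, -1.0000], [0.0000, 6.3967, -1.7196, 0.3573], [0.0000, 0.0000, 3.4703, 3.3468], [0.0000, 0.0000, 0.0000, 4.3210]]

e_1 = w_1/‖w_1‖ = (2, -3, 4, -2, -4)/7.0000 = (0.2857, -0.4286, 0.5714, -0.2857, -0.5714).
r_{12} = e_1·w_2 = 0.2857.
u_2 = w_2 − 0.2857·e_1 = (3.9184, -3.8776, -2.1633, 1.0816, 2.1633).
‖u_2‖ = 6.3967, so e_2 = (0.6126, -0.6062, -0.3382, 0.1691, 0.3382).
r_{13} = e_1·w_3 = 0.0000; r_{23} = e_2·w_3 = -1.7196.
u_3 = w_3 − 0.0000·e_1 + 1.7196·e_2 = (1.0534, 0.9576, -1.5815, -2.7092, -0.4185).
‖u_3‖ = 3.4703, so e_3 = (0.3035, 0.2759, -0.4557, -0.7807, -0.1206).
r_{14} = e_1·w_4 = -1.0000; r_{24} = e_2·w_4 = 0.3573; r_{34} = e_3·w_4 = 3.3468.
u_4 = w_4 + 1.0000·e_1 − 0.3573·e_2 − 3.3468·e_3 = (2.0509, 1.8645, -0.7824, 2.2667, -2.2887).
‖u_4‖ = 4.3210, so e_4 = (0.4746, 0.4315, -0.1811, 0.5246, -0.5297).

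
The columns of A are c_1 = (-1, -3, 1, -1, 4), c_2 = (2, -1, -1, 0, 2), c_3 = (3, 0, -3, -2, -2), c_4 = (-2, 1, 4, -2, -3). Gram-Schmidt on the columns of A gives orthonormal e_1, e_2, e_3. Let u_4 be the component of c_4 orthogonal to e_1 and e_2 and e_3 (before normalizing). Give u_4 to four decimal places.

u_4 = (1.5815, 0.3200, 2.4042, -1.0147, -0.2194)

c_1 = (-1, -3, 1, -1, 4); ‖c_1‖ = 5.2915, so e_1 = (-0.1890, -0.5669, 0.1890, -0.1890, 0.7559).
e_1·c_2 = (-0.1890)·2 + (-0.5669)·(-1) + 0.1890·(-1) + (-0.1890)·0 + 0.7559·2 = 1.5119.
u_2 = c_2 − 1.5119·e_1 = (2.2857, -0.1429, -1.2857, 0.2857, 0.8571).
‖u_2‖ = 2.7775, so e_2 = (0.8230, -0.0514, -0.4629, 0.1029, 0.3086).
e_1·c_3 = (-0.1890)·3 + (-0.5669)·0 + 0.1890·(-3) + (-0.1890)·(-2) + 0.7559·(-2) = -2.2678; e_2·c_3 = 0.8230·3 + (-0.0514)·0 + (-0.4629)·(-3) + 0.1029·(-2) + 0.3086·(-2) = 3.0346.
u_3 = c_3 + 2.2678·e_1 − 3.0346·e_2 = (0.0741, -1.1296, -1.1667, -2.7407, -1.2222).
‖u_3‖ = 3.4129, so e_3 = (0.0217, -0.3310, -0.3418, -0.8030, -0.3581).
e_1·c_4 = (-0.1890)·(-2) + (-0.5669)·1 + 0.1890·4 + (-0.1890)·(-2) + 0.7559·(-3) = -1.3229; e_2·c_4 = 0.8230·(-2) + (-0.0514)·1 + (-0.4629)·4 + 0.1029·(-2) + 0.3086·(-3) = -4.6805; e_3·c_4 = 0.0217·(-2) + (-0.3310)·1 + (-0.3418)·4 + (-0.8030)·(-2) + (-0.3581)·(-3) = 0.9387.
u_4 = c_4 + 1.3229·e_1 + 4.6805·e_2 − 0.9387·e_3 = (1.5815, 0.3200, 2.4042, -1.0147, -0.2194).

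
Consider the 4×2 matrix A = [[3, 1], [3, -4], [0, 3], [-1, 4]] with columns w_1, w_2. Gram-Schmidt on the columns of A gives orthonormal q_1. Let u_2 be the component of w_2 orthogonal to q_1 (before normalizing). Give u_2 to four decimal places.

w_1 = (3, 3, 0, -1); ‖w_1‖ = 4.3589, so q_1 = (0.6882, 0.6882, 0.0000, -0.2294).
q_1·w_2 = 0.6882·1 + 0.6882·(-4) + 0.0000·3 + (-0.2294)·4 = -2.9824.
u_2 = w_2 + 2.9824·q_1 = (3.0526, -1.9474, 3.0000, 3.3158).

u_2 = (3.0526, -1.9474, 3.0000, 3.3158)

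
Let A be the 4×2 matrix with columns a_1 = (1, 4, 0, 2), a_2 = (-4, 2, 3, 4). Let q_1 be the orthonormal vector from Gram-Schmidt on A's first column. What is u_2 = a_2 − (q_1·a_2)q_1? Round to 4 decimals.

u_2 = (-4.5714, -0.2857, 3.0000, 2.8571)

q_1 = a_1/‖a_1‖ = (1, 4, 0, 2)/4.5826 = (0.2182, 0.8729, 0.0000, 0.4364).
r_{12} = q_1·a_2 = 2.6186.
u_2 = a_2 − 2.6186·q_1 = (-4.5714, -0.2857, 3.0000, 2.8571).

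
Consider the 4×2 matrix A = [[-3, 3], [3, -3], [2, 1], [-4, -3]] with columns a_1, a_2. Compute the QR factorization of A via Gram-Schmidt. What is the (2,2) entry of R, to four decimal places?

r_{22} = 5.2516

a_1 = (-3, 3, 2, -4); ‖a_1‖ = 6.1644, so q_1 = (-0.4867, 0.4867, 0.3244, -0.6489).
q_1·a_2 = (-0.4867)·3 + 0.4867·(-3) + 0.3244·1 + (-0.6489)·(-3) = -0.6489.
u_2 = a_2 + 0.6489·q_1 = (2.6842, -2.6842, 1.2105, -3.4211).
r_{22} = ‖u_2‖ = 5.2516.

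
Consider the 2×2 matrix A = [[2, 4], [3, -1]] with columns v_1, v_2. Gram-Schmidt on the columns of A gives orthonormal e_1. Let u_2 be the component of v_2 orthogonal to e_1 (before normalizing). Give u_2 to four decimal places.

u_2 = (3.2308, -2.1538)

v_1 = (2, 3); ‖v_1‖ = 3.6056, so e_1 = (0.5547, 0.8321).
e_1·v_2 = 0.5547·4 + 0.8321·(-1) = 1.3868.
u_2 = v_2 − 1.3868·e_1 = (3.2308, -2.1538).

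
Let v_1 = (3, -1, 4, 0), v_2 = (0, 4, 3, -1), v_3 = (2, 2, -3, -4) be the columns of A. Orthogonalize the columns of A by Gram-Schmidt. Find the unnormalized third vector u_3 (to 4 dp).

u_3 = (3.1373, 0.6928, -2.1797, -3.7680)

e_1 = v_1/‖v_1‖ = (3, -1, 4, 0)/5.0990 = (0.5883, -0.1961, 0.7845, 0.0000).
r_{12} = e_1·v_2 = 1.5689.
u_2 = v_2 − 1.5689·e_1 = (-0.9231, 4.3077, 1.7692, -1.0000).
‖u_2‖ = 4.8516, so e_2 = (-0.1903, 0.8879, 0.3647, -0.2061).
r_{13} = e_1·v_3 = -1.5689; r_{23} = e_2·v_3 = 1.1257.
u_3 = v_3 + 1.5689·e_1 − 1.1257·e_2 = (3.1373, 0.6928, -2.1797, -3.7680).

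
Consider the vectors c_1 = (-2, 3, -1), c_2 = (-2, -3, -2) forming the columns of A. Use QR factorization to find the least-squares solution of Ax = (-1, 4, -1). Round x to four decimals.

x = (1.0087, -0.2926)

c_1 = (-2, 3, -1); ‖c_1‖ = 3.7417, so e_1 = (-0.5345, 0.8018, -0.2673).
e_1·c_2 = (-0.5345)·(-2) + 0.8018·(-3) + (-0.2673)·(-2) = -0.8018.
u_2 = c_2 + 0.8018·e_1 = (-2.4286, -2.3571, -2.2143).
‖u_2‖ = 4.0444, so e_2 = (-0.6005, -0.5828, -0.5475).
Qᵀb = (4.0089, -1.1833).
Back-substitute: x_2 = -1.1833/4.0444 = -0.2926.
x_1 = (4.0089 + 0.8018·(-0.2926))/3.7417 = 1.0087.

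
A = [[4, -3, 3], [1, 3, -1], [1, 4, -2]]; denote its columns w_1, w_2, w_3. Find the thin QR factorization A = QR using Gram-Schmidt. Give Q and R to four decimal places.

w_1 = (4, 1, 1); ‖w_1‖ = 4.2426, so q_1 = (0.9428, 0.2357, 0.2357).
q_1·w_2 = 0.9428·(-3) + 0.2357·3 + 0.2357·4 = -1.1785.
u_2 = w_2 + 1.1785·q_1 = (-1.8889, 3.2778, 4.2778).
‖u_2‖ = 5.7106, so q_2 = (-0.3308, 0.5740, 0.7491).
q_1·w_3 = 0.9428·3 + 0.2357·(-1) + 0.2357·(-2) = 2.1213; q_2·w_3 = (-0.3308)·3 + 0.5740·(-1) + 0.7491·(-2) = -3.0645.
u_3 = w_3 − 2.1213·q_1 + 3.0645·q_2 = (-0.0136, 0.2589, -0.2044).
‖u_3‖ = 0.3302, so q_3 = (-0.0413, 0.7842, -0.6191).

Q = [[0.9428, -0.3308, -0.0413], [0.2357, 0.5740, 0.7842], [0.2357, 0.7491, -0.6191]], R = [[4.2426, -1.1785, 2.1213], [0.0000, 5.7106, -3.0645], [0.0000, 0.0000, 0.3302]]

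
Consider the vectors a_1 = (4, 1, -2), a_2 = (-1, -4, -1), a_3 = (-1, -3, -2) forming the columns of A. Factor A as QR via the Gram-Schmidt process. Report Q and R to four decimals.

Q = [[0.8729, 0.0354, -0.4867], [0.2182, -0.9204, 0.3244], [-0.4364, -0.3894, -0.8111]], R = [[4.5826, -1.3093, -0.6547], [0.0000, 4.0356, 3.5046], [0.0000, 0.0000, 1.1355]]

q_1 = a_1/‖a_1‖ = (4, 1, -2)/4.5826 = (0.8729, 0.2182, -0.4364).
r_{12} = q_1·a_2 = -1.3093.
u_2 = a_2 + 1.3093·q_1 = (0.1429, -3.7143, -1.5714).
‖u_2‖ = 4.0356, so q_2 = (0.0354, -0.9204, -0.3894).
r_{13} = q_1·a_3 = -0.6547; r_{23} = q_2·a_3 = 3.5046.
u_3 = a_3 + 0.6547·q_1 − 3.5046·q_2 = (-0.5526, 0.3684, -0.9211).
‖u_3‖ = 1.1355, so q_3 = (-0.4867, 0.3244, -0.8111).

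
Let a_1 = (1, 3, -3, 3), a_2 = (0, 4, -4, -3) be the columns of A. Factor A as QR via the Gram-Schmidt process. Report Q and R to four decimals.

q_1 = a_1/‖a_1‖ = (1, 3, -3, 3)/5.2915 = (0.1890, 0.5669, -0.5669, 0.5669).
r_{12} = q_1·a_2 = 2.8347.
u_2 = a_2 − 2.8347·q_1 = (-0.5357, 2.3929, -2.3929, -4.6071).
‖u_2‖ = 5.7415, so q_2 = (-0.0933, 0.4168, -0.4168, -0.8024).

Q = [[0.1890, -0.0933], [0.5669, 0.4168], [-0.5669, -0.4168], [0.5669, -0.8024]], R = [[5.2915, 2.8347], [0.0000, 5.7415]]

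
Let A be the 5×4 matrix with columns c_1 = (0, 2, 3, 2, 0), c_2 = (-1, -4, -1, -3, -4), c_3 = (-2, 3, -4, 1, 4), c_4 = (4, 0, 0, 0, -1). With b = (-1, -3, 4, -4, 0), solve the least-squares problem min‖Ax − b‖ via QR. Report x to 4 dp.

c_1 = (0, 2, 3, 2, 0); ‖c_1‖ = 4.1231, so q_1 = (0.0000, 0.4851, 0.7276, 0.4851, 0.0000).
q_1·c_2 = 0.0000·(-1) + 0.4851·(-4) + 0.7276·(-1) + 0.4851·(-3) + 0.0000·(-4) = -4.1231.
u_2 = c_2 + 4.1231·q_1 = (-1.0000, -2.0000, 2.0000, -1.0000, -4.0000).
‖u_2‖ = 5.0990, so q_2 = (-0.1961, -0.3922, 0.3922, -0.1961, -0.7845).
q_1·c_3 = 0.0000·(-2) + 0.4851·3 + 0.7276·(-4) + 0.4851·1 + 0.0000·4 = -0.9701; q_2·c_3 = (-0.1961)·(-2) + (-0.3922)·3 + 0.3922·(-4) + (-0.1961)·1 + (-0.7845)·4 = -5.6874.
u_3 = c_3 + 0.9701·q_1 + 5.6874·q_2 = (-3.1154, 1.2398, -1.0633, 0.3552, -0.4615).
‖u_3‖ = 3.5655, so q_3 = (-0.8738, 0.3477, -0.2982, 0.0996, -0.1294).
q_1·c_4 = 0.0000·4 + 0.4851·0 + 0.7276·0 + 0.4851·0 + 0.0000·(-1) = 0.0000; q_2·c_4 = (-0.1961)·4 + (-0.3922)·0 + 0.3922·0 + (-0.1961)·0 + (-0.7845)·(-1) = 0.0000; q_3·c_4 = (-0.8738)·4 + 0.3477·0 + (-0.2982)·0 + 0.0996·0 + (-0.1294)·(-1) = -3.3656.
u_4 = c_4 + 0.0000·q_1 + 0.0000·q_2 + 3.3656·q_3 = (1.0593, 1.1703, -1.0037, 0.3353, -1.4357).
‖u_4‖ = 2.3817, so q_4 = (0.4447, 0.4914, -0.4214, 0.1408, -0.6028).
Qᵀb = (-0.4851, 3.7262, -1.7608, -4.1677).
Back-substitute: x_4 = -4.1677/2.3817 = -1.7498.
x_3 = (-1.7608 + 3.3656·(-1.7498))/3.5655 = -2.1456.
x_2 = (3.7262 + 5.6874·(-2.1456) + 0.0000·(-1.7498))/5.0990 = -1.6624.
x_1 = (-0.4851 + 4.1231·(-1.6624) + 0.9701·(-2.1456) + 0.0000·(-1.7498))/4.1231 = -2.2849.

x = (-2.2849, -1.6624, -2.1456, -1.7498)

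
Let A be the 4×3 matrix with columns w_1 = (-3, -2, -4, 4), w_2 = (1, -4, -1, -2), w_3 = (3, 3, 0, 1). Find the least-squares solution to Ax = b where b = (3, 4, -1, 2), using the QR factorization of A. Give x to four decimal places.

x = (0.2010, -0.1027, 1.2674)

w_1 = (-3, -2, -4, 4); ‖w_1‖ = 6.7082, so q_1 = (-0.4472, -0.2981, -0.5963, 0.5963).
q_1·w_2 = (-0.4472)·1 + (-0.2981)·(-4) + (-0.5963)·(-1) + 0.5963·(-2) = 0.1491.
u_2 = w_2 − 0.1491·q_1 = (1.0667, -3.9556, -0.9111, -2.0889).
‖u_2‖ = 4.6880, so q_2 = (0.2275, -0.8438, -0.1943, -0.4456).
q_1·w_3 = (-0.4472)·3 + (-0.2981)·3 + (-0.5963)·0 + 0.5963·1 = -1.6398; q_2·w_3 = 0.2275·3 + (-0.8438)·3 + (-0.1943)·0 + (-0.4456)·1 = -2.2943.
u_3 = w_3 + 1.6398·q_1 + 2.2943·q_2 = (2.7887, 0.5753, -1.4237, 0.9555).
‖u_3‖ = 3.3238, so q_3 = (0.8390, 0.1731, -0.4283, 0.2875).
Qᵀb = (-0.7454, -3.3892, 4.2127).
Back-substitute: x_3 = 4.2127/3.3238 = 1.2674.
x_2 = (-3.3892 + 2.2943·1.2674)/4.6880 = -0.1027.
x_1 = (-0.7454 − 0.1491·(-0.1027) + 1.6398·1.2674)/6.7082 = 0.2010.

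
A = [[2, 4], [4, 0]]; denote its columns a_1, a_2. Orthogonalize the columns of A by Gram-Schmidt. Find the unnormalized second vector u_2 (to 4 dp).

u_2 = (3.2000, -1.6000)

a_1 = (2, 4); ‖a_1‖ = 4.4721, so e_1 = (0.4472, 0.8944).
e_1·a_2 = 0.4472·4 + 0.8944·0 = 1.7889.
u_2 = a_2 − 1.7889·e_1 = (3.2000, -1.6000).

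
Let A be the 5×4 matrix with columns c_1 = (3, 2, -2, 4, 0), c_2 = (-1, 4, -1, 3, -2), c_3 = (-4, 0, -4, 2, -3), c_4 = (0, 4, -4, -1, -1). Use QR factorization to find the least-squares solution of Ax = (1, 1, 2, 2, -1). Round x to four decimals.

x = (0.0707, 0.6683, -0.2569, -0.4171)

q_1 = c_1/‖c_1‖ = (3, 2, -2, 4, 0)/5.7446 = (0.5222, 0.3482, -0.3482, 0.6963, 0.0000).
r_{12} = q_1·c_2 = 3.3075.
u_2 = c_2 − 3.3075·q_1 = (-2.7273, 2.8485, 0.1515, 0.6970, -2.0000).
‖u_2‖ = 4.4789, so q_2 = (-0.6089, 0.6360, 0.0338, 0.1556, -0.4465).
r_{13} = q_1·c_3 = 0.6963; r_{23} = q_2·c_3 = 3.9512.
u_3 = c_3 − 0.6963·q_1 − 3.9512·q_2 = (-1.9577, -2.7553, -3.8912, 0.9003, -1.2356).
‖u_3‖ = 5.3762, so q_3 = (-0.3641, -0.5125, -0.7238, 0.1675, -0.2298).
r_{14} = q_1·c_4 = 2.0889; r_{24} = q_2·c_4 = 2.6995; r_{34} = q_3·c_4 = 0.9076.
u_4 = c_4 − 2.0889·q_1 − 2.6995·q_2 − 0.9076·q_3 = (0.8833, 2.0210, -2.7072, -3.0266, 0.4140).
‖u_4‖ = 4.6395, so q_4 = (0.1904, 0.4356, -0.5835, -0.6524, 0.0892).
Qᵀb = (1.5667, 0.8525, -1.7595, -1.9349).
Back-substitute: x_4 = -1.9349/4.6395 = -0.4171.
x_3 = (-1.7595 − 0.9076·(-0.4171))/5.3762 = -0.2569.
x_2 = (0.8525 − 3.9512·(-0.2569) − 2.6995·(-0.4171))/4.4789 = 0.6683.
x_1 = (1.5667 − 3.3075·0.6683 − 0.6963·(-0.2569) − 2.0889·(-0.4171))/5.7446 = 0.0707.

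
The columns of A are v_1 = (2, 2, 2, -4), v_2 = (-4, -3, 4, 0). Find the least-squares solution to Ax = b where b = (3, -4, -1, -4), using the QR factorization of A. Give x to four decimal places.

e_1 = v_1/‖v_1‖ = (2, 2, 2, -4)/5.2915 = (0.3780, 0.3780, 0.3780, -0.7559).
r_{12} = e_1·v_2 = -1.1339.
u_2 = v_2 + 1.1339·e_1 = (-3.5714, -2.5714, 4.4286, -0.8571).
‖u_2‖ = 6.3019, so e_2 = (-0.5667, -0.4080, 0.7027, -0.1360).
Qᵀb = (2.2678, -0.2267).
Back-substitute: x_2 = -0.2267/6.3019 = -0.0360.
x_1 = (2.2678 + 1.1339·(-0.0360))/5.2915 = 0.4209.

x = (0.4209, -0.0360)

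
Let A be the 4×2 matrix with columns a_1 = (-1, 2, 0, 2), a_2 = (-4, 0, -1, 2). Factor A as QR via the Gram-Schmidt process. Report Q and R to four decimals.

a_1 = (-1, 2, 0, 2); ‖a_1‖ = 3.0000, so q_1 = (-0.3333, 0.6667, 0.0000, 0.6667).
q_1·a_2 = (-0.3333)·(-4) + 0.6667·0 + 0.0000·(-1) + 0.6667·2 = 2.6667.
u_2 = a_2 − 2.6667·q_1 = (-3.1111, -1.7778, -1.0000, 0.2222).
‖u_2‖ = 3.7268, so q_2 = (-0.8348, -0.4770, -0.2683, 0.0596).

Q = [[-0.3333, -0.8348], [0.6667, -0.4770], [0.0000, -0.2683], [0.6667, 0.0596]], R = [[3.0000, 2.6667], [0.0000, 3.7268]]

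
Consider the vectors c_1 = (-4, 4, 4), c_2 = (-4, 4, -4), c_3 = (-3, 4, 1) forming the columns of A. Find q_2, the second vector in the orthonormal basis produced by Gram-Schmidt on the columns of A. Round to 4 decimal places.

q_2 = (-0.4082, 0.4082, -0.8165)

c_1 = (-4, 4, 4); ‖c_1‖ = 6.9282, so q_1 = (-0.5774, 0.5774, 0.5774).
q_1·c_2 = (-0.5774)·(-4) + 0.5774·4 + 0.5774·(-4) = 2.3094.
u_2 = c_2 − 2.3094·q_1 = (-2.6667, 2.6667, -5.3333).
‖u_2‖ = 6.5320, so q_2 = (-0.4082, 0.4082, -0.8165).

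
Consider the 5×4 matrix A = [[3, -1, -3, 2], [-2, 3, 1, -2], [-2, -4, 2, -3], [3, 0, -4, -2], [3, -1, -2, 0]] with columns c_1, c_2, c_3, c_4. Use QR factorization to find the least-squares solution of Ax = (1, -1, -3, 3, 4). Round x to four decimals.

e_1 = c_1/‖c_1‖ = (3, -2, -2, 3, 3)/5.9161 = (0.5071, -0.3381, -0.3381, 0.5071, 0.5071).
r_{12} = e_1·c_2 = -0.6761.
u_2 = c_2 + 0.6761·e_1 = (-0.6571, 2.7714, -4.2286, 0.3429, -0.6571).
‖u_2‖ = 5.1520, so e_2 = (-0.1276, 0.5379, -0.8208, 0.0665, -0.1276).
r_{13} = e_1·c_3 = -5.5780; r_{23} = e_2·c_3 = -0.7320.
u_3 = c_3 + 5.5780·e_1 + 0.7320·e_2 = (-0.2648, -0.4919, -0.4865, -1.1227, 0.7352).
‖u_3‖ = 1.5329, so e_3 = (-0.1727, -0.3209, -0.3174, -0.7324, 0.4796).
r_{14} = e_1·c_4 = 1.6903; r_{24} = e_2·c_4 = 0.9982; r_{34} = e_3·c_4 = 2.7133.
u_4 = c_4 − 1.6903·e_1 − 0.9982·e_2 − 2.7133·e_3 = (1.7389, -1.0948, -0.7481, -0.9363, -2.0311).
‖u_4‖ = 3.1280, so e_4 = (0.5559, -0.3500, -0.2391, -0.2993, -0.6493).
Qᵀb = (5.4090, 1.4863, 0.8216, -1.8720).
Back-substitute: x_4 = -1.8720/3.1280 = -0.5985.
x_3 = (0.8216 − 2.7133·(-0.5985))/1.5329 = 1.5953.
x_2 = (1.4863 + 0.7320·1.5953 − 0.9982·(-0.5985))/5.1520 = 0.6311.
x_1 = (5.4090 + 0.6761·0.6311 + 5.5780·1.5953 − 1.6903·(-0.5985))/5.9161 = 2.6615.

x = (2.6615, 0.6311, 1.5953, -0.5985)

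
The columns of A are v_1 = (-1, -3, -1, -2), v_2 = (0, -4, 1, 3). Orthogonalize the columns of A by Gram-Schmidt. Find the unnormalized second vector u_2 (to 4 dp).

v_1 = (-1, -3, -1, -2); ‖v_1‖ = 3.8730, so e_1 = (-0.2582, -0.7746, -0.2582, -0.5164).
e_1·v_2 = (-0.2582)·0 + (-0.7746)·(-4) + (-0.2582)·1 + (-0.5164)·3 = 1.2910.
u_2 = v_2 − 1.2910·e_1 = (0.3333, -3.0000, 1.3333, 3.6667).

u_2 = (0.3333, -3.0000, 1.3333, 3.6667)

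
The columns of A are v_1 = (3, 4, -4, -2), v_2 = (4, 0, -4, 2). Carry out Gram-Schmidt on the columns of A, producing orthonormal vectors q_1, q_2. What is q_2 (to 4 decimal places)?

v_1 = (3, 4, -4, -2); ‖v_1‖ = 6.7082, so q_1 = (0.4472, 0.5963, -0.5963, -0.2981).
q_1·v_2 = 0.4472·4 + 0.5963·0 + (-0.5963)·(-4) + (-0.2981)·2 = 3.5777.
u_2 = v_2 − 3.5777·q_1 = (2.4000, -2.1333, -1.8667, 3.0667).
‖u_2‖ = 4.8166, so q_2 = (0.4983, -0.4429, -0.3875, 0.6367).

q_2 = (0.4983, -0.4429, -0.3875, 0.6367)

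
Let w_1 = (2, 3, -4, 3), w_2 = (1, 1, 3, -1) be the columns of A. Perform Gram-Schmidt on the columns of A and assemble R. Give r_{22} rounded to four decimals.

r_{22} = 3.0608

w_1 = (2, 3, -4, 3); ‖w_1‖ = 6.1644, so e_1 = (0.3244, 0.4867, -0.6489, 0.4867).
e_1·w_2 = 0.3244·1 + 0.4867·1 + (-0.6489)·3 + 0.4867·(-1) = -1.6222.
u_2 = w_2 + 1.6222·e_1 = (1.5263, 1.7895, 1.9474, -0.2105).
r_{22} = ‖u_2‖ = 3.0608.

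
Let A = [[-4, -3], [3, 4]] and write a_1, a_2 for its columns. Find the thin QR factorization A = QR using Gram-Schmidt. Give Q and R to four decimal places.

a_1 = (-4, 3); ‖a_1‖ = 5.0000, so q_1 = (-0.8000, 0.6000).
q_1·a_2 = (-0.8000)·(-3) + 0.6000·4 = 4.8000.
u_2 = a_2 − 4.8000·q_1 = (0.8400, 1.1200).
‖u_2‖ = 1.4000, so q_2 = (0.6000, 0.8000).

Q = [[-0.8000, 0.6000], [0.6000, 0.8000]], R = [[5.0000, 4.8000], [0.0000, 1.4000]]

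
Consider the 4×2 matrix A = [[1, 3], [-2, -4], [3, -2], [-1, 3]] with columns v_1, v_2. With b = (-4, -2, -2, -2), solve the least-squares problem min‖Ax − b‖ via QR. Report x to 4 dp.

x = (-0.2473, -0.1449)

q_1 = v_1/‖v_1‖ = (1, -2, 3, -1)/3.8730 = (0.2582, -0.5164, 0.7746, -0.2582).
r_{12} = q_1·v_2 = 0.5164.
u_2 = v_2 − 0.5164·q_1 = (2.8667, -3.7333, -2.4000, 3.1333).
‖u_2‖ = 6.1427, so q_2 = (0.4667, -0.6078, -0.3907, 0.5101).
Qᵀb = (-1.0328, -0.8899).
Back-substitute: x_2 = -0.8899/6.1427 = -0.1449.
x_1 = (-1.0328 − 0.5164·(-0.1449))/3.8730 = -0.2473.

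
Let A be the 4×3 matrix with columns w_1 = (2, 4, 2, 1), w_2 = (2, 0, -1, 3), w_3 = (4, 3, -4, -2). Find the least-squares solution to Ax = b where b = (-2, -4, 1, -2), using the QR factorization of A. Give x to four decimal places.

e_1 = w_1/‖w_1‖ = (2, 4, 2, 1)/5.0000 = (0.4000, 0.8000, 0.4000, 0.2000).
r_{12} = e_1·w_2 = 1.0000.
u_2 = w_2 − 1.0000·e_1 = (1.6000, -0.8000, -1.4000, 2.8000).
‖u_2‖ = 3.6056, so e_2 = (0.4438, -0.2219, -0.3883, 0.7766).
r_{13} = e_1·w_3 = 2.0000; r_{23} = e_2·w_3 = 1.1094.
u_3 = w_3 − 2.0000·e_1 − 1.1094·e_2 = (2.7077, 1.6462, -4.3692, -3.2615).
‖u_3‖ = 6.3063, so e_3 = (0.4294, 0.2610, -0.6928, -0.5172).
Qᵀb = (-4.0000, -1.9415, -1.5613).
Back-substitute: x_3 = -1.5613/6.3063 = -0.2476.
x_2 = (-1.9415 − 1.1094·(-0.2476))/3.6056 = -0.4623.
x_1 = (-4.0000 − 1.0000·(-0.4623) − 2.0000·(-0.2476))/5.0000 = -0.6085.

x = (-0.6085, -0.4623, -0.2476)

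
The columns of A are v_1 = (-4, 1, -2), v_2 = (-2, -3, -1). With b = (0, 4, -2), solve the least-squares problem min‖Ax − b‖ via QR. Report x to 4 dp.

v_1 = (-4, 1, -2); ‖v_1‖ = 4.5826, so q_1 = (-0.8729, 0.2182, -0.4364).
q_1·v_2 = (-0.8729)·(-2) + 0.2182·(-3) + (-0.4364)·(-1) = 1.5275.
u_2 = v_2 − 1.5275·q_1 = (-0.6667, -3.3333, -0.3333).
‖u_2‖ = 3.4157, so q_2 = (-0.1952, -0.9759, -0.0976).
Qᵀb = (1.7457, -3.7084).
Back-substitute: x_2 = -3.7084/3.4157 = -1.0857.
x_1 = (1.7457 − 1.5275·(-1.0857))/4.5826 = 0.7429.

x = (0.7429, -1.0857)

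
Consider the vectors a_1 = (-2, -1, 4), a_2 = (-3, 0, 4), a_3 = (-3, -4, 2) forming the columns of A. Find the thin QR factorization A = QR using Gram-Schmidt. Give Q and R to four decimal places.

e_1 = a_1/‖a_1‖ = (-2, -1, 4)/4.5826 = (-0.4364, -0.2182, 0.8729).
r_{12} = e_1·a_2 = 4.8008.
u_2 = a_2 − 4.8008·e_1 = (-0.9048, 1.0476, -0.1905).
‖u_2‖ = 1.3973, so e_2 = (-0.6475, 0.7498, -0.1363).
r_{13} = e_1·a_3 = 3.9279; r_{23} = e_2·a_3 = -1.3291.
u_3 = a_3 − 3.9279·e_1 + 1.3291·e_2 = (-2.1463, -2.1463, -1.6098).
‖u_3‖ = 3.4358, so e_3 = (-0.6247, -0.6247, -0.4685).

Q = [[-0.4364, -0.6475, -0.6247], [-0.2182, 0.7498, -0.6247], [0.8729, -0.1363, -0.4685]], R = [[4.5826, 4.8008, 3.9279], [0.0000, 1.3973, -1.3291], [0.0000, 0.0000, 3.4358]]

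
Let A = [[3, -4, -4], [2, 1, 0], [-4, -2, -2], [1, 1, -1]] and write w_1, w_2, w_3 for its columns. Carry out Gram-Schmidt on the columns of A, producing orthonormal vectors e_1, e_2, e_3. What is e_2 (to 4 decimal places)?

e_2 = (-0.8321, 0.2276, -0.4552, 0.2205)

e_1 = w_1/‖w_1‖ = (3, 2, -4, 1)/5.4772 = (0.5477, 0.3651, -0.7303, 0.1826).
r_{12} = e_1·w_2 = -0.1826.
u_2 = w_2 + 0.1826·e_1 = (-3.9000, 1.0667, -2.1333, 1.0333).
‖u_2‖ = 4.6869, so e_2 = (-0.8321, 0.2276, -0.4552, 0.2205).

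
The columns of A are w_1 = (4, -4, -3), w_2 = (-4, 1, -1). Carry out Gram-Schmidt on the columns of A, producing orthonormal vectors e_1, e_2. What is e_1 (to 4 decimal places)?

w_1 = (4, -4, -3); ‖w_1‖ = 6.4031, so e_1 = (0.6247, -0.6247, -0.4685).

e_1 = (0.6247, -0.6247, -0.4685)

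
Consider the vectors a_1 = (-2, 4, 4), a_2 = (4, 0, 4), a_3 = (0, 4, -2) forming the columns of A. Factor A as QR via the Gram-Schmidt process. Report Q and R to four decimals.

a_1 = (-2, 4, 4); ‖a_1‖ = 6.0000, so e_1 = (-0.3333, 0.6667, 0.6667).
e_1·a_2 = (-0.3333)·4 + 0.6667·0 + 0.6667·4 = 1.3333.
u_2 = a_2 − 1.3333·e_1 = (4.4444, -0.8889, 3.1111).
‖u_2‖ = 5.4975, so e_2 = (0.8085, -0.1617, 0.5659).
e_1·a_3 = (-0.3333)·0 + 0.6667·4 + 0.6667·(-2) = 1.3333; e_2·a_3 = 0.8085·0 + (-0.1617)·4 + 0.5659·(-2) = -1.7786.
u_3 = a_3 − 1.3333·e_1 + 1.7786·e_2 = (1.8824, 2.8235, -1.8824).
‖u_3‖ = 3.8806, so e_3 = (0.4851, 0.7276, -0.4851).

Q = [[-0.3333, 0.8085, 0.4851], [0.6667, -0.1617, 0.7276], [0.6667, 0.5659, -0.4851]], R = [[6.0000, 1.3333, 1.3333], [0.0000, 5.4975, -1.7786], [0.0000, 0.0000, 3.8806]]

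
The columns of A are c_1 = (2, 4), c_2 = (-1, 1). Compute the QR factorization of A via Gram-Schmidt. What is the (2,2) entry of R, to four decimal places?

r_{22} = 1.3416

c_1 = (2, 4); ‖c_1‖ = 4.4721, so q_1 = (0.4472, 0.8944).
q_1·c_2 = 0.4472·(-1) + 0.8944·1 = 0.4472.
u_2 = c_2 − 0.4472·q_1 = (-1.2000, 0.6000).
r_{22} = ‖u_2‖ = 1.3416.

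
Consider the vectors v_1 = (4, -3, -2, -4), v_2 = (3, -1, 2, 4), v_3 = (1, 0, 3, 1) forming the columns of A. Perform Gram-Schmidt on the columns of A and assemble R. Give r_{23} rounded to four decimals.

r_{23} = 2.2729

v_1 = (4, -3, -2, -4); ‖v_1‖ = 6.7082, so e_1 = (0.5963, -0.4472, -0.2981, -0.5963).
e_1·v_2 = 0.5963·3 + (-0.4472)·(-1) + (-0.2981)·2 + (-0.5963)·4 = -0.7454.
u_2 = v_2 + 0.7454·e_1 = (3.4444, -1.3333, 1.7778, 3.5556).
‖u_2‖ = 5.4263, so e_2 = (0.6348, -0.2457, 0.3276, 0.6552).
r_{23} = e_2·v_3 = 2.2729.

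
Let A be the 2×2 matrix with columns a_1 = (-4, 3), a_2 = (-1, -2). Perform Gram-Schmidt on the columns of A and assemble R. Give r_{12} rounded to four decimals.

r_{12} = -0.4000

a_1 = (-4, 3); ‖a_1‖ = 5.0000, so q_1 = (-0.8000, 0.6000).
r_{12} = q_1·a_2 = -0.4000.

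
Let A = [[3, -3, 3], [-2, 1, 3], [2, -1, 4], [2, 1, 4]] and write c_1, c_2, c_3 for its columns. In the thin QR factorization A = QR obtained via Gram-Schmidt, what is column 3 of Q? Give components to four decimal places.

c_1 = (3, -2, 2, 2); ‖c_1‖ = 4.5826, so q_1 = (0.6547, -0.4364, 0.4364, 0.4364).
q_1·c_2 = 0.6547·(-3) + (-0.4364)·1 + 0.4364·(-1) + 0.4364·1 = -2.4004.
u_2 = c_2 + 2.4004·q_1 = (-1.4286, -0.0476, 0.0476, 2.0476).
‖u_2‖ = 2.4976, so q_2 = (-0.5720, -0.0191, 0.0191, 0.8198).
q_1·c_3 = 0.6547·3 + (-0.4364)·3 + 0.4364·4 + 0.4364·4 = 4.1461; q_2·c_3 = (-0.5720)·3 + (-0.0191)·3 + 0.0191·4 + 0.8198·4 = 1.5825.
u_3 = c_3 − 4.1461·q_1 − 1.5825·q_2 = (1.1908, 4.8397, 2.1603, 0.8931).
‖u_3‖ = 5.5050, so q_3 = (0.2163, 0.8791, 0.3924, 0.1622).

q_3 = (0.2163, 0.8791, 0.3924, 0.1622)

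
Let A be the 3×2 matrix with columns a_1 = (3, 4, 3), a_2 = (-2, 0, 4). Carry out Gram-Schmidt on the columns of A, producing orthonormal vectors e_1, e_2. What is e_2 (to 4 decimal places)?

e_2 = (-0.5812, -0.1622, 0.7974)

a_1 = (3, 4, 3); ‖a_1‖ = 5.8310, so e_1 = (0.5145, 0.6860, 0.5145).
e_1·a_2 = 0.5145·(-2) + 0.6860·0 + 0.5145·4 = 1.0290.
u_2 = a_2 − 1.0290·e_1 = (-2.5294, -0.7059, 3.4706).
‖u_2‖ = 4.3521, so e_2 = (-0.5812, -0.1622, 0.7974).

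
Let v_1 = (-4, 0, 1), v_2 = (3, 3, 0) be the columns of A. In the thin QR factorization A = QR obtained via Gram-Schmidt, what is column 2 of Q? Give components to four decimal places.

q_2 = (0.0572, 0.9718, 0.2287)

v_1 = (-4, 0, 1); ‖v_1‖ = 4.1231, so q_1 = (-0.9701, 0.0000, 0.2425).
q_1·v_2 = (-0.9701)·3 + 0.0000·3 + 0.2425·0 = -2.9104.
u_2 = v_2 + 2.9104·q_1 = (0.1765, 3.0000, 0.7059).
‖u_2‖ = 3.0870, so q_2 = (0.0572, 0.9718, 0.2287).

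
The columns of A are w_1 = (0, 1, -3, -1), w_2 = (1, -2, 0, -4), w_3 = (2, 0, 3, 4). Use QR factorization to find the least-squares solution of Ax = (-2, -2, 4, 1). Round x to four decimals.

x = (-2.1812, -0.3885, -0.7516)

w_1 = (0, 1, -3, -1); ‖w_1‖ = 3.3166, so q_1 = (0.0000, 0.3015, -0.9045, -0.3015).
q_1·w_2 = 0.0000·1 + 0.3015·(-2) + (-0.9045)·0 + (-0.3015)·(-4) = 0.6030.
u_2 = w_2 − 0.6030·q_1 = (1.0000, -2.1818, 0.5455, -3.8182).
‖u_2‖ = 4.5427, so q_2 = (0.2201, -0.4803, 0.1201, -0.8405).
q_1·w_3 = 0.0000·2 + 0.3015·0 + (-0.9045)·3 + (-0.3015)·4 = -3.9196; q_2·w_3 = 0.2201·2 + (-0.4803)·0 + 0.1201·3 + (-0.8405)·4 = -2.5615.
u_3 = w_3 + 3.9196·q_1 + 2.5615·q_2 = (2.5639, -0.0485, -0.2379, 0.6652).
‖u_3‖ = 2.6599, so q_3 = (0.9639, -0.0182, -0.0894, 0.2501).
Qᵀb = (-4.5227, 0.1601, -1.9990).
Back-substitute: x_3 = -1.9990/2.6599 = -0.7516.
x_2 = (0.1601 + 2.5615·(-0.7516))/4.5427 = -0.3885.
x_1 = (-4.5227 − 0.6030·(-0.3885) + 3.9196·(-0.7516))/3.3166 = -2.1812.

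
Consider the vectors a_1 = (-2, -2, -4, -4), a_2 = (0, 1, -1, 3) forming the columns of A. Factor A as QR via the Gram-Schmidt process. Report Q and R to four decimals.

Q = [[-0.3162, -0.1715], [-0.3162, 0.1715], [-0.6325, -0.6860], [-0.6325, 0.6860]], R = [[6.3246, -1.5811], [0.0000, 2.9155]]

a_1 = (-2, -2, -4, -4); ‖a_1‖ = 6.3246, so e_1 = (-0.3162, -0.3162, -0.6325, -0.6325).
e_1·a_2 = (-0.3162)·0 + (-0.3162)·1 + (-0.6325)·(-1) + (-0.6325)·3 = -1.5811.
u_2 = a_2 + 1.5811·e_1 = (-0.5000, 0.5000, -2.0000, 2.0000).
‖u_2‖ = 2.9155, so e_2 = (-0.1715, 0.1715, -0.6860, 0.6860).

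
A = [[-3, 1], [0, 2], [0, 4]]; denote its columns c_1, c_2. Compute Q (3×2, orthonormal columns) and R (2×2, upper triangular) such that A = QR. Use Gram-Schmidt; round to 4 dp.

Q = [[-1.0000, 0.0000], [0.0000, 0.4472], [0.0000, 0.8944]], R = [[3.0000, -1.0000], [0.0000, 4.4721]]

c_1 = (-3, 0, 0); ‖c_1‖ = 3.0000, so q_1 = (-1.0000, 0.0000, 0.0000).
q_1·c_2 = (-1.0000)·1 + 0.0000·2 + 0.0000·4 = -1.0000.
u_2 = c_2 + 1.0000·q_1 = (0.0000, 2.0000, 4.0000).
‖u_2‖ = 4.4721, so q_2 = (0.0000, 0.4472, 0.8944).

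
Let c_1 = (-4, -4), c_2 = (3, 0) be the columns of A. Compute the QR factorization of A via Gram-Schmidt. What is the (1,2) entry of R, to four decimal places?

r_{12} = -2.1213

c_1 = (-4, -4); ‖c_1‖ = 5.6569, so q_1 = (-0.7071, -0.7071).
r_{12} = q_1·c_2 = -2.1213.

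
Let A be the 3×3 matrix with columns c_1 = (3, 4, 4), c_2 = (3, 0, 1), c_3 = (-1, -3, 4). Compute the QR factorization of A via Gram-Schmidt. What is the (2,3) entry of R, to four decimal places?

c_1 = (3, 4, 4); ‖c_1‖ = 6.4031, so q_1 = (0.4685, 0.6247, 0.6247).
q_1·c_2 = 0.4685·3 + 0.6247·0 + 0.6247·1 = 2.0303.
u_2 = c_2 − 2.0303·q_1 = (2.0488, -1.2683, -0.2683).
‖u_2‖ = 2.4245, so q_2 = (0.8450, -0.5231, -0.1107).
r_{23} = q_2·c_3 = 0.2817.

r_{23} = 0.2817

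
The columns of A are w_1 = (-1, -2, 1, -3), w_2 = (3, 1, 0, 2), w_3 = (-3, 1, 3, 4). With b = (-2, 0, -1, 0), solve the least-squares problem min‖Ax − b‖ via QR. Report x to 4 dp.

w_1 = (-1, -2, 1, -3); ‖w_1‖ = 3.8730, so q_1 = (-0.2582, -0.5164, 0.2582, -0.7746).
q_1·w_2 = (-0.2582)·3 + (-0.5164)·1 + 0.2582·0 + (-0.7746)·2 = -2.8402.
u_2 = w_2 + 2.8402·q_1 = (2.2667, -0.4667, 0.7333, -0.2000).
‖u_2‖ = 2.4358, so q_2 = (0.9305, -0.1916, 0.3011, -0.0821).
q_1·w_3 = (-0.2582)·(-3) + (-0.5164)·1 + 0.2582·3 + (-0.7746)·4 = -2.0656; q_2·w_3 = 0.9305·(-3) + (-0.1916)·1 + 0.3011·3 + (-0.0821)·4 = -2.4085.
u_3 = w_3 + 2.0656·q_1 + 2.4085·q_2 = (-1.2921, -0.5281, 4.2584, 2.2022).
‖u_3‖ = 4.9933, so q_3 = (-0.2588, -0.1058, 0.8528, 0.4410).
Qᵀb = (0.2582, -2.1622, -0.3353).
Back-substitute: x_3 = -0.3353/4.9933 = -0.0671.
x_2 = (-2.1622 + 2.4085·(-0.0671))/2.4358 = -0.9540.
x_1 = (0.2582 + 2.8402·(-0.9540) + 2.0656·(-0.0671))/3.8730 = -0.6688.

x = (-0.6688, -0.9540, -0.0671)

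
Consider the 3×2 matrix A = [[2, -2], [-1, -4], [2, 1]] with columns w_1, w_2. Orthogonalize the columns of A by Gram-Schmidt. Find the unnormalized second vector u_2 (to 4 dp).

q_1 = w_1/‖w_1‖ = (2, -1, 2)/3.0000 = (0.6667, -0.3333, 0.6667).
r_{12} = q_1·w_2 = 0.6667.
u_2 = w_2 − 0.6667·q_1 = (-2.4444, -3.7778, 0.5556).

u_2 = (-2.4444, -3.7778, 0.5556)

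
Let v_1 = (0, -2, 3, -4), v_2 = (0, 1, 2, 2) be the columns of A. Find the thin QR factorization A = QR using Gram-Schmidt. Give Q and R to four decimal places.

Q = [[0.0000, 0.0000], [-0.3714, 0.2491], [0.5571, 0.8305], [-0.7428, 0.4983]], R = [[5.3852, -0.7428], [0.0000, 2.9066]]

v_1 = (0, -2, 3, -4); ‖v_1‖ = 5.3852, so e_1 = (0.0000, -0.3714, 0.5571, -0.7428).
e_1·v_2 = 0.0000·0 + (-0.3714)·1 + 0.5571·2 + (-0.7428)·2 = -0.7428.
u_2 = v_2 + 0.7428·e_1 = (0.0000, 0.7241, 2.4138, 1.4483).
‖u_2‖ = 2.9066, so e_2 = (0.0000, 0.2491, 0.8305, 0.4983).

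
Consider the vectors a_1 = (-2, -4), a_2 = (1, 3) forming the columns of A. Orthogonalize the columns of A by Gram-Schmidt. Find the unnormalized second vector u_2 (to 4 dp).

u_2 = (-0.4000, 0.2000)

q_1 = a_1/‖a_1‖ = (-2, -4)/4.4721 = (-0.4472, -0.8944).
r_{12} = q_1·a_2 = -3.1305.
u_2 = a_2 + 3.1305·q_1 = (-0.4000, 0.2000).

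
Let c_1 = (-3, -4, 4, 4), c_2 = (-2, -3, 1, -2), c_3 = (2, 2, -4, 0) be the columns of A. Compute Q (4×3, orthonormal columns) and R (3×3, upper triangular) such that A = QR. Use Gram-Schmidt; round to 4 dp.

e_1 = c_1/‖c_1‖ = (-3, -4, 4, 4)/7.5498 = (-0.3974, -0.5298, 0.5298, 0.5298).
r_{12} = e_1·c_2 = 1.8543.
u_2 = c_2 − 1.8543·e_1 = (-1.2632, -2.0175, 0.0175, -2.9825).
‖u_2‖ = 3.8159, so e_2 = (-0.3310, -0.5287, 0.0046, -0.7816).
r_{13} = e_1·c_3 = -3.9736; r_{23} = e_2·c_3 = -1.7379.
u_3 = c_3 + 3.9736·e_1 + 1.7379·e_2 = (-0.1542, -1.0241, -1.8867, 0.7470).
‖u_3‖ = 2.2782, so e_3 = (-0.0677, -0.4495, -0.8282, 0.3279).

Q = [[-0.3974, -0.3310, -0.0677], [-0.5298, -0.5287, -0.4495], [0.5298, 0.0046, -0.8282], [0.5298, -0.7816, 0.3279]], R = [[7.5498, 1.8543, -3.9736], [0.0000, 3.8159, -1.7379], [0.0000, 0.0000, 2.2782]]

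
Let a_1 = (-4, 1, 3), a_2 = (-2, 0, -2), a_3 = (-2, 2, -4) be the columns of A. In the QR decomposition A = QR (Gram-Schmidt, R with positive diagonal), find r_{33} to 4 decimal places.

q_1 = a_1/‖a_1‖ = (-4, 1, 3)/5.0990 = (-0.7845, 0.1961, 0.5883).
r_{12} = q_1·a_2 = 0.3922.
u_2 = a_2 − 0.3922·q_1 = (-1.6923, -0.0769, -2.2308).
‖u_2‖ = 2.8011, so q_2 = (-0.6042, -0.0275, -0.7964).
r_{13} = q_1·a_3 = -0.3922; r_{23} = q_2·a_3 = 4.3390.
u_3 = a_3 + 0.3922·q_1 − 4.3390·q_2 = (0.3137, 2.1961, -0.3137).
r_{33} = ‖u_3‖ = 2.2404.

r_{33} = 2.2404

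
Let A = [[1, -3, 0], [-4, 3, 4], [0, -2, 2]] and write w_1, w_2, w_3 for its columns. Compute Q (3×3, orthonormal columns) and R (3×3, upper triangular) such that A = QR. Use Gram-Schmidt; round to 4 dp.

e_1 = w_1/‖w_1‖ = (1, -4, 0)/4.1231 = (0.2425, -0.9701, 0.0000).
r_{12} = e_1·w_2 = -3.6380.
u_2 = w_2 + 3.6380·e_1 = (-2.1176, -0.5294, -2.0000).
‖u_2‖ = 2.9605, so e_2 = (-0.7153, -0.1788, -0.6756).
r_{13} = e_1·w_3 = -3.8806; r_{23} = e_2·w_3 = -2.0664.
u_3 = w_3 + 3.8806·e_1 + 2.0664·e_2 = (-0.5369, -0.1342, 0.6040).
‖u_3‖ = 0.8192, so e_3 = (-0.6554, -0.1638, 0.7373).

Q = [[0.2425, -0.7153, -0.6554], [-0.9701, -0.1788, -0.1638], [0.0000, -0.6756, 0.7373]], R = [[4.1231, -3.6380, -3.8806], [0.0000, 2.9605, -2.0664], [0.0000, 0.0000, 0.8192]]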